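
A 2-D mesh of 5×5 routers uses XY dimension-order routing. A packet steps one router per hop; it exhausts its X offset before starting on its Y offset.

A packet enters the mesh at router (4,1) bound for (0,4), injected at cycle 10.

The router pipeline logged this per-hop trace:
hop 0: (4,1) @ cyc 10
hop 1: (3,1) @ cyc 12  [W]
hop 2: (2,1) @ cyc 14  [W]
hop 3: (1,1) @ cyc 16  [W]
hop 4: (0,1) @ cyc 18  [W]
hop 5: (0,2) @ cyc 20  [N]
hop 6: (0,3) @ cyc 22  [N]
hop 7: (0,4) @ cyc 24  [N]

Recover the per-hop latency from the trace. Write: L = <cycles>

L = 2

cyc[1] − cyc[0] = 12 − 10 = 2.
Per-hop latency L = Δcyc = 2.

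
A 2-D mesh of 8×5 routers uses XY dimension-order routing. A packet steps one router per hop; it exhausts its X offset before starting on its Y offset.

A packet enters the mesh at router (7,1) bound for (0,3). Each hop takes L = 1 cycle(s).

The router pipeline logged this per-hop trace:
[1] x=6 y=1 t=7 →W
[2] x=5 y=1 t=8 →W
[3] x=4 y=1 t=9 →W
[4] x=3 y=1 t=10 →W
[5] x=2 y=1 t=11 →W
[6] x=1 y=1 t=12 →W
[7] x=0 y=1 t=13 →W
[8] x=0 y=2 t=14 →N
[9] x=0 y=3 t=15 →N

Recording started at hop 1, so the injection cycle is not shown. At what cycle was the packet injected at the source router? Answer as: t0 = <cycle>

t0 = 6

cyc[1] = 7 and cyc[k] = t0 + k·L for every k.
t0 = cyc[1] − L = 7 − 1 = 6.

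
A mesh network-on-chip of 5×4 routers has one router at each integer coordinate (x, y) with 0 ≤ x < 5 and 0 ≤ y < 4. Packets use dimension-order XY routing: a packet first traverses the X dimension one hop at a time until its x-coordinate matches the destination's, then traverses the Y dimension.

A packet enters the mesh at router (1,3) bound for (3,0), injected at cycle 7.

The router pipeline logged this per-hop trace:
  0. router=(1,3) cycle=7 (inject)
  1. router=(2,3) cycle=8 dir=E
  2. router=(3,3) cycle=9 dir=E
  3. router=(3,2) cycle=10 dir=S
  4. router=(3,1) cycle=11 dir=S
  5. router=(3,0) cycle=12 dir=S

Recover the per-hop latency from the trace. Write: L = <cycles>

L = 1

Between hops 0 and 1 the cycle counter advances 8 − 7 = 1.
That increment is L by definition: L = 1.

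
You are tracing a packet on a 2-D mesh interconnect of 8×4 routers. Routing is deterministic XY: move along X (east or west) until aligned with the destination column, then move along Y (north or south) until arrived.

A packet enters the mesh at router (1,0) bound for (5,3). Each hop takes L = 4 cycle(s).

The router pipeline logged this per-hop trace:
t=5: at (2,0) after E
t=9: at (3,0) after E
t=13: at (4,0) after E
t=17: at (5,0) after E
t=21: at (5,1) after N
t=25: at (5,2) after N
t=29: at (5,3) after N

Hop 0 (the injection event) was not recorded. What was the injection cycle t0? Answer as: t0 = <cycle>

cyc[1] = 5 and cyc[k] = t0 + k·L for every k.
So t0 = 5 − 1·4 = 1.

t0 = 1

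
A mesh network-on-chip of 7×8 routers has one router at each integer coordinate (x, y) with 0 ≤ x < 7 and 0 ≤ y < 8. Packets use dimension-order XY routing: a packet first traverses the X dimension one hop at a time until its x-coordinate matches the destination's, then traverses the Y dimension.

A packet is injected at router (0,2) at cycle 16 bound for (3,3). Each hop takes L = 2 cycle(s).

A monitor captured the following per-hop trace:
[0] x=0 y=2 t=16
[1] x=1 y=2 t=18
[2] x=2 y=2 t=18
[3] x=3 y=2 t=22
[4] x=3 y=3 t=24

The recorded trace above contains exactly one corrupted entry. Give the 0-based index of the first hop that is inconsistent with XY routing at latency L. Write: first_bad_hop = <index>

first_bad_hop = 2

check 1→ d=(1,0) cyc+2: ok
check 2→ d=(1,0) cyc+0: BAD: Δcyc=0≠L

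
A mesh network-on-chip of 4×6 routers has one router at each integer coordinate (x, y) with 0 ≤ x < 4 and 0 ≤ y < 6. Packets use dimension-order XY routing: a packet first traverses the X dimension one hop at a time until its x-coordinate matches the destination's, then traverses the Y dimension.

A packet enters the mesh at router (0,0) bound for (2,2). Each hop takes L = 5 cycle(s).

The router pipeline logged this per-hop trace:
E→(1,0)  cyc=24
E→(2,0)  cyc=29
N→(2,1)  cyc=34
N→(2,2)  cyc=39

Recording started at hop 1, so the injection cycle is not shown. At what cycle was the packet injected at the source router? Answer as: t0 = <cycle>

t0 = 19

At hop 1 the cycle is 24; in general cyc_k = t0 + kL.
So t0 = 24 − 1·5 = 19.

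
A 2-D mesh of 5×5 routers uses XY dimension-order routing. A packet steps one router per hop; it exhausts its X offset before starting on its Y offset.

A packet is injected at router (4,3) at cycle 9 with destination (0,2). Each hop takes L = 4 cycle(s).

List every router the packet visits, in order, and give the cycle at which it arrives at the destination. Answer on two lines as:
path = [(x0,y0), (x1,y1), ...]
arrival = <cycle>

src (4,3)  cyc=9
W→(3,3)  cyc=13
W→(2,3)  cyc=17
W→(1,3)  cyc=21
W→(0,3)  cyc=25
S→(0,2)  cyc=29

path = [(4,3), (3,3), (2,3), (1,3), (0,3), (0,2)]
arrival = 29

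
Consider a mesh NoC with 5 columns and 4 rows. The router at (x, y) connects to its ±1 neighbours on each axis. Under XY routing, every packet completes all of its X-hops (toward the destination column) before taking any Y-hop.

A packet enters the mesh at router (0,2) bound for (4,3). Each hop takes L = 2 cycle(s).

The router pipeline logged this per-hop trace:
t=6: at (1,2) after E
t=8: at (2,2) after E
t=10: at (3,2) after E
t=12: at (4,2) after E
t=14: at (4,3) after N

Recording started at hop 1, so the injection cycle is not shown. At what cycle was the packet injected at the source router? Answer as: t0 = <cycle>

t0 = 4

cyc[1] = 6 and cyc[k] = t0 + k·L for every k.
Therefore t0 = 6 − L = 4.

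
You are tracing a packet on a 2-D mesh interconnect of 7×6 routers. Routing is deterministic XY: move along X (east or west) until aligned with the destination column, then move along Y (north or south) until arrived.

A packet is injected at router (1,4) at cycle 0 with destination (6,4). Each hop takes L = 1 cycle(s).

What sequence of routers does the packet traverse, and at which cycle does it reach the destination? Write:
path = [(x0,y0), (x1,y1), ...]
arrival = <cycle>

path = [(1,4), (2,4), (3,4), (4,4), (5,4), (6,4)]
arrival = 5

#0 — 1,4 | c0
#1 — 2,4 | c1 | E
#2 — 3,4 | c2 | E
#3 — 4,4 | c3 | E
#4 — 5,4 | c4 | E
#5 — 6,4 | c5 | E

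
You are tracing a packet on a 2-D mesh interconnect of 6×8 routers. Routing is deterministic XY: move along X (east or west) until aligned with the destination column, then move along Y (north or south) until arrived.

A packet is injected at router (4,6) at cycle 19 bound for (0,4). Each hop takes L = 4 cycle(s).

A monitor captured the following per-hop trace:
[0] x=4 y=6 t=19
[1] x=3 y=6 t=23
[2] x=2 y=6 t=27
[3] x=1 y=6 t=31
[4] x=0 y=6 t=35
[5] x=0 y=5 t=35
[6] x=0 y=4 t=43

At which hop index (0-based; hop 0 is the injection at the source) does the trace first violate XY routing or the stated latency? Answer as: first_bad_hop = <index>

first_bad_hop = 5

check 1→ d=(-1,0) cyc+4: ok
check 2→ d=(-1,0) cyc+4: ok
check 3→ d=(-1,0) cyc+4: ok
check 4→ d=(-1,0) cyc+4: ok
check 5→ d=(0,-1) cyc+0: BAD: Δcyc=0≠L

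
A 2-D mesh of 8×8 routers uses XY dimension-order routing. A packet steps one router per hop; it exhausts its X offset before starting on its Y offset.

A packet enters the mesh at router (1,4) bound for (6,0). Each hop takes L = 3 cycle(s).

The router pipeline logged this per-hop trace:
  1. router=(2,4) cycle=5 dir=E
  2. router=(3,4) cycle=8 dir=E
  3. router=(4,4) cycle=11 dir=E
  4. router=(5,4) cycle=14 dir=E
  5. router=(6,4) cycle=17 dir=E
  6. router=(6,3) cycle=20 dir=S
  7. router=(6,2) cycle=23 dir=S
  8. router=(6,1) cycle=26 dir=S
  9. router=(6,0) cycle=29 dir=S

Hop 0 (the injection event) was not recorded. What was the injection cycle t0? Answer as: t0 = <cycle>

The first recorded entry is hop 1 at cycle 5.
Subtract one hop: t0 = 5 − 3 = 2.

t0 = 2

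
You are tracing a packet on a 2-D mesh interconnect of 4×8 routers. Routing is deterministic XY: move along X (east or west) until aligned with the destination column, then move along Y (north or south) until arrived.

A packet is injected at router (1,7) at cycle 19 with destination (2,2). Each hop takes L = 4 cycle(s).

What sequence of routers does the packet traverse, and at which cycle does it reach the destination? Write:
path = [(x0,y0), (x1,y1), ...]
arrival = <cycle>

path = [(1,7), (2,7), (2,6), (2,5), (2,4), (2,3), (2,2)]
arrival = 43

#0 — 1,7 | c19
#1 — 2,7 | c23 | E
#2 — 2,6 | c27 | S
#3 — 2,5 | c31 | S
#4 — 2,4 | c35 | S
#5 — 2,3 | c39 | S
#6 — 2,2 | c43 | S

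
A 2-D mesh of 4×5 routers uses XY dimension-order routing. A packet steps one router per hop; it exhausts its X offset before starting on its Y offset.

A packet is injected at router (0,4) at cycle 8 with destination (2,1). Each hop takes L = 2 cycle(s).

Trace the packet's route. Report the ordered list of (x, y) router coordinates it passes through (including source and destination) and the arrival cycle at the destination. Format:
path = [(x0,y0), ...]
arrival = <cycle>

path = [(0,4), (1,4), (2,4), (2,3), (2,2), (2,1)]
arrival = 18

  0. router=(0,4) cycle=8 (inject)
  1. router=(1,4) cycle=10 dir=E
  2. router=(2,4) cycle=12 dir=E
  3. router=(2,3) cycle=14 dir=S
  4. router=(2,2) cycle=16 dir=S
  5. router=(2,1) cycle=18 dir=S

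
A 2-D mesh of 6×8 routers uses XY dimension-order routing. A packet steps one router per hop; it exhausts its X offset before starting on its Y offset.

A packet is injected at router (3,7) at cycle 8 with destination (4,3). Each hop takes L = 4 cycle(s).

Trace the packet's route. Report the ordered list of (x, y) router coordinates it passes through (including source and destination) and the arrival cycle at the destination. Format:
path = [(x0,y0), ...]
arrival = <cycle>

[0] x=3 y=7 t=8
[1] x=4 y=7 t=12 →E
[2] x=4 y=6 t=16 →S
[3] x=4 y=5 t=20 →S
[4] x=4 y=4 t=24 →S
[5] x=4 y=3 t=28 →S

path = [(3,7), (4,7), (4,6), (4,5), (4,4), (4,3)]
arrival = 28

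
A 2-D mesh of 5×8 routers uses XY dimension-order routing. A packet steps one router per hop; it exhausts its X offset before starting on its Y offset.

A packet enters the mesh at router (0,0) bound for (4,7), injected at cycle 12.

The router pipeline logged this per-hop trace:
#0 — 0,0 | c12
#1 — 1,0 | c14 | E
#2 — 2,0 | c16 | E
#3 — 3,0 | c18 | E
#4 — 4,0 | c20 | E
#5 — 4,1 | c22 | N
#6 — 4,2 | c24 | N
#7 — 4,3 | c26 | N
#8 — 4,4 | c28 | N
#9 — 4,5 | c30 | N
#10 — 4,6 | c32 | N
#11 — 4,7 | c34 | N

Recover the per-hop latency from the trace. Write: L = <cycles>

L = 2

cyc[1] − cyc[0] = 14 − 12 = 2.
One hop costs L cycles, so L = 2.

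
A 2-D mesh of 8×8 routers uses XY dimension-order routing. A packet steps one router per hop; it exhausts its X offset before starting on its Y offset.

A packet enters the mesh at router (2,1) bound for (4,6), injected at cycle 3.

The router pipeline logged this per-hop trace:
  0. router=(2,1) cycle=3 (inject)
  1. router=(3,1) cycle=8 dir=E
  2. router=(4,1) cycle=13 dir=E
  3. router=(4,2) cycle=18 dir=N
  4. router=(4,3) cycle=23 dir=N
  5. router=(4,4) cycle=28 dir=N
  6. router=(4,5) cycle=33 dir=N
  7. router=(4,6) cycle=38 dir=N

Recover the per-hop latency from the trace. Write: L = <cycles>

From hop 0 (3) to hop 1 (8): +5 cycles.
Each hop adds L, hence L = 5.

L = 5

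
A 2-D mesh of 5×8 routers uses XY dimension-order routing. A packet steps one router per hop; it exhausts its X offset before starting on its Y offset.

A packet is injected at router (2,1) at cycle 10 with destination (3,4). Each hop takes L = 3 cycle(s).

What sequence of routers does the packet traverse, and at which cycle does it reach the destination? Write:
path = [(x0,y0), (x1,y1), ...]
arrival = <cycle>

path = [(2,1), (3,1), (3,2), (3,3), (3,4)]
arrival = 22

src (2,1)  cyc=10
E→(3,1)  cyc=13
N→(3,2)  cyc=16
N→(3,3)  cyc=19
N→(3,4)  cyc=22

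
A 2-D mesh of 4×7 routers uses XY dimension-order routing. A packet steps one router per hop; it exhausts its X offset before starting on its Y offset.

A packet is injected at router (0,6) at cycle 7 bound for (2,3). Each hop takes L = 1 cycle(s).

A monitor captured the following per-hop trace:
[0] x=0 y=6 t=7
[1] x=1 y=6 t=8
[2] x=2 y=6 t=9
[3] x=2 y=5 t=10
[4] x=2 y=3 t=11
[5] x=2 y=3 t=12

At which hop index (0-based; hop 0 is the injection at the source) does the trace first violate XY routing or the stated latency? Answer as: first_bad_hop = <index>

  1: Δx=+1 Δy=+0 Δt=1 [ok]
  2: Δx=+1 Δy=+0 Δt=1 [ok]
  3: Δx=+0 Δy=-1 Δt=1 [ok]
  4: Δx=+0 Δy=-2 Δt=1 [BAD: non-unit step]

first_bad_hop = 4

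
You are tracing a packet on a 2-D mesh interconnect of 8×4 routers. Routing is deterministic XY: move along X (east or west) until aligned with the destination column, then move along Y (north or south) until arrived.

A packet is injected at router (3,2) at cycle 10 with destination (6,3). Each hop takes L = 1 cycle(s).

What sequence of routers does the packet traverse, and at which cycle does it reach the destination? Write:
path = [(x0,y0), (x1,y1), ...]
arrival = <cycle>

path = [(3,2), (4,2), (5,2), (6,2), (6,3)]
arrival = 14

#0 — 3,2 | c10
#1 — 4,2 | c11 | E
#2 — 5,2 | c12 | E
#3 — 6,2 | c13 | E
#4 — 6,3 | c14 | N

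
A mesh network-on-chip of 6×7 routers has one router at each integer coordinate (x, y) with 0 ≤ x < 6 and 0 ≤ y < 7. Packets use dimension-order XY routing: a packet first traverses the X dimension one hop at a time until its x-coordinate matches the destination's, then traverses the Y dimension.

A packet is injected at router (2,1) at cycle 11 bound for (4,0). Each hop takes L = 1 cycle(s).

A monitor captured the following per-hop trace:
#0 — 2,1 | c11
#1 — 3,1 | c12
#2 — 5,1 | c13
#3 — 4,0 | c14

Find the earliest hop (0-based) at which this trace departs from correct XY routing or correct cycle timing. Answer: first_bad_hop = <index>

[1] (+1,+0) / 1c ⇒ ok
[2] (+2,+0) / 1c ⇒ BAD: non-unit step

first_bad_hop = 2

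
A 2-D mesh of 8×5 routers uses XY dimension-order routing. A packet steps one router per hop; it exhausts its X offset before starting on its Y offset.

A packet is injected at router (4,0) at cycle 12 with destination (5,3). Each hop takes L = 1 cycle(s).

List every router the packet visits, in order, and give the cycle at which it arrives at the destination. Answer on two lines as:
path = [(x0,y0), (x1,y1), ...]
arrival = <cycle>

t=12: at (4,0)
t=13: at (5,0) after E
t=14: at (5,1) after N
t=15: at (5,2) after N
t=16: at (5,3) after N

path = [(4,0), (5,0), (5,1), (5,2), (5,3)]
arrival = 16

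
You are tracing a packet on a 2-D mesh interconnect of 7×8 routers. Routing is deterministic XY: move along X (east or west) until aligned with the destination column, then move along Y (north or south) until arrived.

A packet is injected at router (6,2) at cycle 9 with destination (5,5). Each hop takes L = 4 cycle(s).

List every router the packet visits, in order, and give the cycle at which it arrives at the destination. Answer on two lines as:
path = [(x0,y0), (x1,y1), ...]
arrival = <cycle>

path = [(6,2), (5,2), (5,3), (5,4), (5,5)]
arrival = 25

hop 0: (6,2) @ cyc 9
hop 1: (5,2) @ cyc 13  [W]
hop 2: (5,3) @ cyc 17  [N]
hop 3: (5,4) @ cyc 21  [N]
hop 4: (5,5) @ cyc 25  [N]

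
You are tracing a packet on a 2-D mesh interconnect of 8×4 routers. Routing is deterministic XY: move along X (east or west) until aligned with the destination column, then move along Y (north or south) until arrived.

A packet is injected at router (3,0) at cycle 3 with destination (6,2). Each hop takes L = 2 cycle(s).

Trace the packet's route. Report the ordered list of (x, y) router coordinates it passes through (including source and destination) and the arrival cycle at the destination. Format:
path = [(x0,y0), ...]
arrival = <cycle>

[0] x=3 y=0 t=3
[1] x=4 y=0 t=5 →E
[2] x=5 y=0 t=7 →E
[3] x=6 y=0 t=9 →E
[4] x=6 y=1 t=11 →N
[5] x=6 y=2 t=13 →N

path = [(3,0), (4,0), (5,0), (6,0), (6,1), (6,2)]
arrival = 13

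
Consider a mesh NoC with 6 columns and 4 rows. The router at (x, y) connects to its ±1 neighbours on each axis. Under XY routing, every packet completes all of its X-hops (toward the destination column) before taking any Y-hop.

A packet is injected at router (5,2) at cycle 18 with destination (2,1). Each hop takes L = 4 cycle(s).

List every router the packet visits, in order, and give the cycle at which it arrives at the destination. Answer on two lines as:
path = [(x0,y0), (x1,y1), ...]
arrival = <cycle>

path = [(5,2), (4,2), (3,2), (2,2), (2,1)]
arrival = 34

src (5,2)  cyc=18
W→(4,2)  cyc=22
W→(3,2)  cyc=26
W→(2,2)  cyc=30
S→(2,1)  cyc=34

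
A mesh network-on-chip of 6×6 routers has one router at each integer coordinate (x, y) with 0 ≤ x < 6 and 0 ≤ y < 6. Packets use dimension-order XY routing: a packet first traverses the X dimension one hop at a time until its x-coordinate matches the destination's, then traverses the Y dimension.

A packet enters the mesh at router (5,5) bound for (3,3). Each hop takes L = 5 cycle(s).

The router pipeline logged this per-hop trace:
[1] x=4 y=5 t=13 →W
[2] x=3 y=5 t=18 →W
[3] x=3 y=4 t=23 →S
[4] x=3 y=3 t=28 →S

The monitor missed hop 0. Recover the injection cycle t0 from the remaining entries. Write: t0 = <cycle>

The first recorded entry is hop 1 at cycle 13.
Subtract one hop: t0 = 13 − 5 = 8.

t0 = 8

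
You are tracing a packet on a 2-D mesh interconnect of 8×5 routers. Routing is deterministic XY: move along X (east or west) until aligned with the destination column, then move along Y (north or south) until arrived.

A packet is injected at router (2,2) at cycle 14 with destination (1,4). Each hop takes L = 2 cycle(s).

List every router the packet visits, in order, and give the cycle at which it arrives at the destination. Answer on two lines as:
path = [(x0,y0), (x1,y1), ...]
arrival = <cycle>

path = [(2,2), (1,2), (1,3), (1,4)]
arrival = 20

src (2,2)  cyc=14
W→(1,2)  cyc=16
N→(1,3)  cyc=18
N→(1,4)  cyc=20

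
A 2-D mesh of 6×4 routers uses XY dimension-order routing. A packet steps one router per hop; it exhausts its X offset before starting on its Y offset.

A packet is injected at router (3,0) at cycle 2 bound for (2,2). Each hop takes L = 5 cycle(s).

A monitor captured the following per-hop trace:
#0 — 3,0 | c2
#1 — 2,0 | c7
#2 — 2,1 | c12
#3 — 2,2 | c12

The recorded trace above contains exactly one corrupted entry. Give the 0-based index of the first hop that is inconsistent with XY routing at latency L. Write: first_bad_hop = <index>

[1] (-1,+0) / 5c ⇒ ok
[2] (+0,+1) / 5c ⇒ ok
[3] (+0,+1) / 0c ⇒ BAD: Δcyc=0≠L

first_bad_hop = 3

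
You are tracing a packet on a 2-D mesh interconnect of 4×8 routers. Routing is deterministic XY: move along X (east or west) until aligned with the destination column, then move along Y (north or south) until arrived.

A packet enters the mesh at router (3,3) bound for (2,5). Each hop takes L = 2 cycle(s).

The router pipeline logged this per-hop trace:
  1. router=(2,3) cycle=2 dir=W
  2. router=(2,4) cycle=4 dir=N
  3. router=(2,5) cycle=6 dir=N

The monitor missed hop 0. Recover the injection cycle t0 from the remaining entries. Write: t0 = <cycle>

t0 = 0

At hop 1 the cycle is 2; in general cyc_k = t0 + kL.
Subtract one hop: t0 = 2 − 2 = 0.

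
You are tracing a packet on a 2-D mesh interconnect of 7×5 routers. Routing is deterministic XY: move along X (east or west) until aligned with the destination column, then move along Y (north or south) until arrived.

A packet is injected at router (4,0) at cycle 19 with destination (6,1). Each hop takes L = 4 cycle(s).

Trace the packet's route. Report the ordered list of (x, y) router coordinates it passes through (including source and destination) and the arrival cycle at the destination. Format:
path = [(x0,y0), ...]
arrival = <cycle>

src (4,0)  cyc=19
E→(5,0)  cyc=23
E→(6,0)  cyc=27
N→(6,1)  cyc=31

path = [(4,0), (5,0), (6,0), (6,1)]
arrival = 31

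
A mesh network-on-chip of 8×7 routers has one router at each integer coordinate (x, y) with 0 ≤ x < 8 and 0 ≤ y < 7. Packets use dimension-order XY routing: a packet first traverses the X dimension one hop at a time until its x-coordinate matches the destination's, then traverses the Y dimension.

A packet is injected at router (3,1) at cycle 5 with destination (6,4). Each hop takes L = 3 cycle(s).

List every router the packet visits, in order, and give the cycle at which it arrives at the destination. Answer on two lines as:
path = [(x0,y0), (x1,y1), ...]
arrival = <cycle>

path = [(3,1), (4,1), (5,1), (6,1), (6,2), (6,3), (6,4)]
arrival = 23

  0. router=(3,1) cycle=5 (inject)
  1. router=(4,1) cycle=8 dir=E
  2. router=(5,1) cycle=11 dir=E
  3. router=(6,1) cycle=14 dir=E
  4. router=(6,2) cycle=17 dir=N
  5. router=(6,3) cycle=20 dir=N
  6. router=(6,4) cycle=23 dir=N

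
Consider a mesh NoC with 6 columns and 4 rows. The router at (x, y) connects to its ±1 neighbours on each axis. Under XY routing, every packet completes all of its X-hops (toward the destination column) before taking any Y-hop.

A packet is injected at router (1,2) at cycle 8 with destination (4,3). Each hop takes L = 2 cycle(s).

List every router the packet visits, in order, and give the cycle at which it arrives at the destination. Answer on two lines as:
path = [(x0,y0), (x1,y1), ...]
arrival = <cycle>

path = [(1,2), (2,2), (3,2), (4,2), (4,3)]
arrival = 16

  0. router=(1,2) cycle=8 (inject)
  1. router=(2,2) cycle=10 dir=E
  2. router=(3,2) cycle=12 dir=E
  3. router=(4,2) cycle=14 dir=E
  4. router=(4,3) cycle=16 dir=N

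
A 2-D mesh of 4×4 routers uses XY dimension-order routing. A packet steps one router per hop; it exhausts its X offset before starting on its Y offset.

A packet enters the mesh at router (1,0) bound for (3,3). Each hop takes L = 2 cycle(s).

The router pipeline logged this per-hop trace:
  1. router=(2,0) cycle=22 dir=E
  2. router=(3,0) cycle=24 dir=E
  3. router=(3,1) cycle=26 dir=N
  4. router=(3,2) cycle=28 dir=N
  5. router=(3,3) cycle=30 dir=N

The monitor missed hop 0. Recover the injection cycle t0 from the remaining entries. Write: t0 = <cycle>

The first recorded entry is hop 1 at cycle 22.
Therefore t0 = 22 − L = 20.

t0 = 20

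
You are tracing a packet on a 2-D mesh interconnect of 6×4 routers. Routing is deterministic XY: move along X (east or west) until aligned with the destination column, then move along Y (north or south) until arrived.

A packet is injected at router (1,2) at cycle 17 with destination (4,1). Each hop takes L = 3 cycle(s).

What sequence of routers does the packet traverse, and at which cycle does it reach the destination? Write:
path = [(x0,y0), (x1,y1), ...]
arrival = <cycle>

#0 — 1,2 | c17
#1 — 2,2 | c20 | E
#2 — 3,2 | c23 | E
#3 — 4,2 | c26 | E
#4 — 4,1 | c29 | S

path = [(1,2), (2,2), (3,2), (4,2), (4,1)]
arrival = 29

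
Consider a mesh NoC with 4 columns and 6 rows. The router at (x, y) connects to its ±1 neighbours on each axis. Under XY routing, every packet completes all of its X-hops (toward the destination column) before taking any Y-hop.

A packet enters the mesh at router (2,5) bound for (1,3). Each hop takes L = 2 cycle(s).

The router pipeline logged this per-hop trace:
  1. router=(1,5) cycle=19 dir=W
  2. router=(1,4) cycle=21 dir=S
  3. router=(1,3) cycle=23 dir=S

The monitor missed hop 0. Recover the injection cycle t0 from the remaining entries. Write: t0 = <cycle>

At hop 1 the cycle is 19; in general cyc_k = t0 + kL.
t0 = cyc[1] − L = 19 − 2 = 17.

t0 = 17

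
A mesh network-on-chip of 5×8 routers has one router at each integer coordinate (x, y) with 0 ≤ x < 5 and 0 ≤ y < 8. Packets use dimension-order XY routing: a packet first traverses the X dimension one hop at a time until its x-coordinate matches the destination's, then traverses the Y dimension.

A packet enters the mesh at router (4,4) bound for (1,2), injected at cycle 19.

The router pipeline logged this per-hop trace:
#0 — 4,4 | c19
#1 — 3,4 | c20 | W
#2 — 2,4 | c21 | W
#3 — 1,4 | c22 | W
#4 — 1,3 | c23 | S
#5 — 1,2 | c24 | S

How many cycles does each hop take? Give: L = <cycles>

L = 1

Between hops 0 and 1 the cycle counter advances 20 − 19 = 1.
Per-hop latency L = Δcyc = 1.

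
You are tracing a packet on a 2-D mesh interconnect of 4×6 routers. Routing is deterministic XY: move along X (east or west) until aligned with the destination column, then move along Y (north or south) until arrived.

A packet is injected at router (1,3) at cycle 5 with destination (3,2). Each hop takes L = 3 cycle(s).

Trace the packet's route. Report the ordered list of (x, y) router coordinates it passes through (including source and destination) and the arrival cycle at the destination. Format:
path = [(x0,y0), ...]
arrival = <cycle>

path = [(1,3), (2,3), (3,3), (3,2)]
arrival = 14

[0] x=1 y=3 t=5
[1] x=2 y=3 t=8 →E
[2] x=3 y=3 t=11 →E
[3] x=3 y=2 t=14 →S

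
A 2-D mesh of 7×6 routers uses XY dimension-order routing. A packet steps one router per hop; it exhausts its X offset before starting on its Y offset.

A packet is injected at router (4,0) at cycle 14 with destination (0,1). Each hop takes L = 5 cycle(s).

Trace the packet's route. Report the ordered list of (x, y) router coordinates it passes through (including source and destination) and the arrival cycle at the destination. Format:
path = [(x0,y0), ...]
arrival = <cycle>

hop 0: (4,0) @ cyc 14
hop 1: (3,0) @ cyc 19  [W]
hop 2: (2,0) @ cyc 24  [W]
hop 3: (1,0) @ cyc 29  [W]
hop 4: (0,0) @ cyc 34  [W]
hop 5: (0,1) @ cyc 39  [N]

path = [(4,0), (3,0), (2,0), (1,0), (0,0), (0,1)]
arrival = 39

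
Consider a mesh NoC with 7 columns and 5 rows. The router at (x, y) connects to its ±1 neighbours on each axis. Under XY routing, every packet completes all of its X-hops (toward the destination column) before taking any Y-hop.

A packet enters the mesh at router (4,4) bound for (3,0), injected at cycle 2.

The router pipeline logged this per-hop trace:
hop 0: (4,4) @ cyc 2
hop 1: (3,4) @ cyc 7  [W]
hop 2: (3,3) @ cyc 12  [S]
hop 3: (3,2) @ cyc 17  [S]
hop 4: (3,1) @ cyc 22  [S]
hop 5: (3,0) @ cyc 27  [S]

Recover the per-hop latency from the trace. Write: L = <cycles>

L = 5

cyc[1] − cyc[0] = 7 − 2 = 5.
One hop costs L cycles, so L = 5.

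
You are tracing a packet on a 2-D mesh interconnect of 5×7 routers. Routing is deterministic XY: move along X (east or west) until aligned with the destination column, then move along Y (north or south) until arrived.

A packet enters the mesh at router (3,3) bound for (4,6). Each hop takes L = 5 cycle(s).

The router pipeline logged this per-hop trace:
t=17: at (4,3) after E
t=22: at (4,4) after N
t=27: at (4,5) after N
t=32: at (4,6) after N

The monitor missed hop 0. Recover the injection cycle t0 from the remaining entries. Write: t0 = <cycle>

t0 = 12

Hop 1 reached at cycle 17; hop k is at t0 + k·L.
So t0 = 17 − 1·5 = 12.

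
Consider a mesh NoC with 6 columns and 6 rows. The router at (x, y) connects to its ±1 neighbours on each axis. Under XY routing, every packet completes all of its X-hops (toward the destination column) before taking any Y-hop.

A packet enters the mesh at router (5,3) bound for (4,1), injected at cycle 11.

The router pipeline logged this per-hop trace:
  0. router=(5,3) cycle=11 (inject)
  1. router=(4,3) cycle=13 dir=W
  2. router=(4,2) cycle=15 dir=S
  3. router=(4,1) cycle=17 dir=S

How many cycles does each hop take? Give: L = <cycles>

L = 2

Δcyc across hop 0→1: 13 − 11 = 2.
Each hop adds L, hence L = 2.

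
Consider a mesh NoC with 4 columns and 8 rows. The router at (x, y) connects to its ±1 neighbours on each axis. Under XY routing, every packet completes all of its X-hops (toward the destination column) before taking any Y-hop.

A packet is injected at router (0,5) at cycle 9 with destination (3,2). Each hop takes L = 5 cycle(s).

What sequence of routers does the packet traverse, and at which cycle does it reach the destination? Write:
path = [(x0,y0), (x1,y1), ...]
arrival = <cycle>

[0] x=0 y=5 t=9
[1] x=1 y=5 t=14 →E
[2] x=2 y=5 t=19 →E
[3] x=3 y=5 t=24 →E
[4] x=3 y=4 t=29 →S
[5] x=3 y=3 t=34 →S
[6] x=3 y=2 t=39 →S

path = [(0,5), (1,5), (2,5), (3,5), (3,4), (3,3), (3,2)]
arrival = 39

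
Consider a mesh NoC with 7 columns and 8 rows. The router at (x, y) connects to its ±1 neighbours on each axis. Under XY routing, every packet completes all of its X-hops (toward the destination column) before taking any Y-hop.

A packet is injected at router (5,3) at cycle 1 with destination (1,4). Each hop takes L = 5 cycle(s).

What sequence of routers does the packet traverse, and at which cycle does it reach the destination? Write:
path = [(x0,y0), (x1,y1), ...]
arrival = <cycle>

  0. router=(5,3) cycle=1 (inject)
  1. router=(4,3) cycle=6 dir=W
  2. router=(3,3) cycle=11 dir=W
  3. router=(2,3) cycle=16 dir=W
  4. router=(1,3) cycle=21 dir=W
  5. router=(1,4) cycle=26 dir=N

path = [(5,3), (4,3), (3,3), (2,3), (1,3), (1,4)]
arrival = 26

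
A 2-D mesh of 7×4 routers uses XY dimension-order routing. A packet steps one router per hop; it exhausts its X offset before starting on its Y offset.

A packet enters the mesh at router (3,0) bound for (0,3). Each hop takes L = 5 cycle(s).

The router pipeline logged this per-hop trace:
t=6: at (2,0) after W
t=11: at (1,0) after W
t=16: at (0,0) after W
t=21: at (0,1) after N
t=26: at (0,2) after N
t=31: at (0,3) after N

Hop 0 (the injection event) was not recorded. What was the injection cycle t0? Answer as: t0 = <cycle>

t0 = 1

The first recorded entry is hop 1 at cycle 6.
Subtract one hop: t0 = 6 − 5 = 1.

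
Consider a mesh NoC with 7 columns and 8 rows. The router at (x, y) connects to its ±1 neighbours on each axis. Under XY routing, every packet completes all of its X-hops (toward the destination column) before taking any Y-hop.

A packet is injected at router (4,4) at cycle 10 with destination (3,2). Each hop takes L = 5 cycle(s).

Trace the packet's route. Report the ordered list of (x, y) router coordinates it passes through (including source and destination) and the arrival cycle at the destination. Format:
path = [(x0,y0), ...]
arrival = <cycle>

t=10: at (4,4)
t=15: at (3,4) after W
t=20: at (3,3) after S
t=25: at (3,2) after S

path = [(4,4), (3,4), (3,3), (3,2)]
arrival = 25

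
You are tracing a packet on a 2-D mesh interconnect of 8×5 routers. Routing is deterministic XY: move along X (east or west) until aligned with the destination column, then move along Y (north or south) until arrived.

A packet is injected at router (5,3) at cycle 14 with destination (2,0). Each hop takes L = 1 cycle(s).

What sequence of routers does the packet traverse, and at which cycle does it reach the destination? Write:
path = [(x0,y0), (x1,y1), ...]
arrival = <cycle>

hop 0: (5,3) @ cyc 14
hop 1: (4,3) @ cyc 15  [W]
hop 2: (3,3) @ cyc 16  [W]
hop 3: (2,3) @ cyc 17  [W]
hop 4: (2,2) @ cyc 18  [S]
hop 5: (2,1) @ cyc 19  [S]
hop 6: (2,0) @ cyc 20  [S]

path = [(5,3), (4,3), (3,3), (2,3), (2,2), (2,1), (2,0)]
arrival = 20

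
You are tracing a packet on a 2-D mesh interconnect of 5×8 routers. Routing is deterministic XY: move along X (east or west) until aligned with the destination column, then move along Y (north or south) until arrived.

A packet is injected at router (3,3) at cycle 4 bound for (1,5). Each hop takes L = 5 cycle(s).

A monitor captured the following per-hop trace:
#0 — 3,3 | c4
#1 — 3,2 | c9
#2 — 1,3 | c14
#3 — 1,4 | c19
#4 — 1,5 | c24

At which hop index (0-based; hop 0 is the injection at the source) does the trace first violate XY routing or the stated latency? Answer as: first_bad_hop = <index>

first_bad_hop = 1

hop 1: step (+0,-1), +5 cyc — BAD: Y-move but x=3≠1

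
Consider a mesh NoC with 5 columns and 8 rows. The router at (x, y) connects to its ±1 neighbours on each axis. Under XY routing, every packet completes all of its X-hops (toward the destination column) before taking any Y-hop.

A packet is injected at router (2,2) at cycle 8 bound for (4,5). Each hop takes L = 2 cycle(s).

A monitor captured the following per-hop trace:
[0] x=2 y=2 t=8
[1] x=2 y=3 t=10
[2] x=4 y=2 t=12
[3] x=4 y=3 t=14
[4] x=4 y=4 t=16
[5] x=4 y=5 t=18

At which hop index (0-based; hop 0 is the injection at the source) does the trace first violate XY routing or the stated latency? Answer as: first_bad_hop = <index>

[1] (+0,+1) / 2c ⇒ BAD: Y-move but x=2≠4

first_bad_hop = 1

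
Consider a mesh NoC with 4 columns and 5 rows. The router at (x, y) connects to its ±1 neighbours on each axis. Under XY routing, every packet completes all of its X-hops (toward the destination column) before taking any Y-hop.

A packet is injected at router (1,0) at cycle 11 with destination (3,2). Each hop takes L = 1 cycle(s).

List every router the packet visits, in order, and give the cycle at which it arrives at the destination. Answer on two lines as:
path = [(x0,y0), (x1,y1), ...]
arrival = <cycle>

path = [(1,0), (2,0), (3,0), (3,1), (3,2)]
arrival = 15

src (1,0)  cyc=11
E→(2,0)  cyc=12
E→(3,0)  cyc=13
N→(3,1)  cyc=14
N→(3,2)  cyc=15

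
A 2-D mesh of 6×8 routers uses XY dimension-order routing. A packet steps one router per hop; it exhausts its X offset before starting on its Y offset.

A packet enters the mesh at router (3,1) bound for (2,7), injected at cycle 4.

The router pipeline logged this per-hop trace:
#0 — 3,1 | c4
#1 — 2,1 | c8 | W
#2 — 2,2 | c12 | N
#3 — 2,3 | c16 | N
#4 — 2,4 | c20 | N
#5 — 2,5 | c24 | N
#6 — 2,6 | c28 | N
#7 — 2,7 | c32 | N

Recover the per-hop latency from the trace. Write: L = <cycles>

From hop 0 (4) to hop 1 (8): +4 cycles.
One hop costs L cycles, so L = 4.

L = 4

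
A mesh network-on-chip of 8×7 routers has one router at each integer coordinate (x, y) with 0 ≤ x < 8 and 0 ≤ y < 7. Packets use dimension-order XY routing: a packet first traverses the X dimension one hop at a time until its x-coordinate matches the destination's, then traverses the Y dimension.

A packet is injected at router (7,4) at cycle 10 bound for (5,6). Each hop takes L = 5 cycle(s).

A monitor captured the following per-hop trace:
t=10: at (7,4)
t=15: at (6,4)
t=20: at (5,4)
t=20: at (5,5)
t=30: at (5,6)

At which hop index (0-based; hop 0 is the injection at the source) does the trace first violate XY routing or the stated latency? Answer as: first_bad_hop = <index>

hop 1: step (-1,+0), +5 cyc — ok
hop 2: step (-1,+0), +5 cyc — ok
hop 3: step (+0,+1), +0 cyc — BAD: Δcyc=0≠L

first_bad_hop = 3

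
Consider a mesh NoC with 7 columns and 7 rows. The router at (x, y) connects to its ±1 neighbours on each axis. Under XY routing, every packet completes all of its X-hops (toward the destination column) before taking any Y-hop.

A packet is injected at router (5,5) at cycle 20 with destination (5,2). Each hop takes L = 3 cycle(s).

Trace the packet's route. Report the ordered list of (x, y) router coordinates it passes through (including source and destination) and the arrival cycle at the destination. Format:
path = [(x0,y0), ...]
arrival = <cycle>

[0] x=5 y=5 t=20
[1] x=5 y=4 t=23 →S
[2] x=5 y=3 t=26 →S
[3] x=5 y=2 t=29 →S

path = [(5,5), (5,4), (5,3), (5,2)]
arrival = 29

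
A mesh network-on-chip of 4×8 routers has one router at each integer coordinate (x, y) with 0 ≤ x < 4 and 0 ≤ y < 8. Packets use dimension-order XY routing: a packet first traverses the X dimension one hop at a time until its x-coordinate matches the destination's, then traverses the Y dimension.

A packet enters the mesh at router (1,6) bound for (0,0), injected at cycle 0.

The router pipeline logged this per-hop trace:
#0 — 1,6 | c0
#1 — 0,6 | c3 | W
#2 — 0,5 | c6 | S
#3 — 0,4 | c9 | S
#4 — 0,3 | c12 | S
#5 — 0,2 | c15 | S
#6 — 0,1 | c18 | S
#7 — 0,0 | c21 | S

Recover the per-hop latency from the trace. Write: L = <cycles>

cyc[1] − cyc[0] = 3 − 0 = 3.
One hop costs L cycles, so L = 3.

L = 3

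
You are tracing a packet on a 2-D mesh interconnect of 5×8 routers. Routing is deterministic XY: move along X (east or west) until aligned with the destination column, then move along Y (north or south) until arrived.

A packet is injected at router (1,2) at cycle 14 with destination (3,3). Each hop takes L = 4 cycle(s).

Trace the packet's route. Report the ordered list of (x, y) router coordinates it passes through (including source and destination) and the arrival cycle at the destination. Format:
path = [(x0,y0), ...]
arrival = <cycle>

[0] x=1 y=2 t=14
[1] x=2 y=2 t=18 →E
[2] x=3 y=2 t=22 →E
[3] x=3 y=3 t=26 →N

path = [(1,2), (2,2), (3,2), (3,3)]
arrival = 26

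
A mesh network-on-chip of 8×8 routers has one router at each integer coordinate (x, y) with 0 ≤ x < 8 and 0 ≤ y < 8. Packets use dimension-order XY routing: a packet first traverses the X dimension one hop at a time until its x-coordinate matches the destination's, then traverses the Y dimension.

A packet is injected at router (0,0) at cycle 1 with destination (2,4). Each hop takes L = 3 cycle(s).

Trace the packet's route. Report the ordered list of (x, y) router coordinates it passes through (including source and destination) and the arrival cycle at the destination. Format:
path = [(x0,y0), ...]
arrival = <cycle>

  0. router=(0,0) cycle=1 (inject)
  1. router=(1,0) cycle=4 dir=E
  2. router=(2,0) cycle=7 dir=E
  3. router=(2,1) cycle=10 dir=N
  4. router=(2,2) cycle=13 dir=N
  5. router=(2,3) cycle=16 dir=N
  6. router=(2,4) cycle=19 dir=N

path = [(0,0), (1,0), (2,0), (2,1), (2,2), (2,3), (2,4)]
arrival = 19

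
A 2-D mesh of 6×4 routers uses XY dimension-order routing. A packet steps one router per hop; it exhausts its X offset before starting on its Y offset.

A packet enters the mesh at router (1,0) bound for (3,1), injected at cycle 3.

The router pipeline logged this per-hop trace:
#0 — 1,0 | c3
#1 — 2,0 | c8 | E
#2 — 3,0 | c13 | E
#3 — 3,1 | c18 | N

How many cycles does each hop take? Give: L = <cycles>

L = 5

Between hops 0 and 1 the cycle counter advances 8 − 3 = 5.
One hop costs L cycles, so L = 5.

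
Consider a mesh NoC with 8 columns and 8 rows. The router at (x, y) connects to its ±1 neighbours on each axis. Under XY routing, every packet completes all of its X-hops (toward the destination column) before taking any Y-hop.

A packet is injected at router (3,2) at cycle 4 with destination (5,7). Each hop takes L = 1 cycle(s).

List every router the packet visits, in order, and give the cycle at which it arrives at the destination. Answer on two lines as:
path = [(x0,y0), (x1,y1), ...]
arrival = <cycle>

path = [(3,2), (4,2), (5,2), (5,3), (5,4), (5,5), (5,6), (5,7)]
arrival = 11

hop 0: (3,2) @ cyc 4
hop 1: (4,2) @ cyc 5  [E]
hop 2: (5,2) @ cyc 6  [E]
hop 3: (5,3) @ cyc 7  [N]
hop 4: (5,4) @ cyc 8  [N]
hop 5: (5,5) @ cyc 9  [N]
hop 6: (5,6) @ cyc 10  [N]
hop 7: (5,7) @ cyc 11  [N]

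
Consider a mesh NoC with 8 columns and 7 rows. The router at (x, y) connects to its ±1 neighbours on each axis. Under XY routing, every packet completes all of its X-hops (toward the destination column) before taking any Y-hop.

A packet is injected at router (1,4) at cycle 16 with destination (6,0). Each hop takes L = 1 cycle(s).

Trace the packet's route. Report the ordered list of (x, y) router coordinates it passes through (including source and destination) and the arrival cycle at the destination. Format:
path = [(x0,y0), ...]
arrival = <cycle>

t=16: at (1,4)
t=17: at (2,4) after E
t=18: at (3,4) after E
t=19: at (4,4) after E
t=20: at (5,4) after E
t=21: at (6,4) after E
t=22: at (6,3) after S
t=23: at (6,2) after S
t=24: at (6,1) after S
t=25: at (6,0) after S

path = [(1,4), (2,4), (3,4), (4,4), (5,4), (6,4), (6,3), (6,2), (6,1), (6,0)]
arrival = 25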